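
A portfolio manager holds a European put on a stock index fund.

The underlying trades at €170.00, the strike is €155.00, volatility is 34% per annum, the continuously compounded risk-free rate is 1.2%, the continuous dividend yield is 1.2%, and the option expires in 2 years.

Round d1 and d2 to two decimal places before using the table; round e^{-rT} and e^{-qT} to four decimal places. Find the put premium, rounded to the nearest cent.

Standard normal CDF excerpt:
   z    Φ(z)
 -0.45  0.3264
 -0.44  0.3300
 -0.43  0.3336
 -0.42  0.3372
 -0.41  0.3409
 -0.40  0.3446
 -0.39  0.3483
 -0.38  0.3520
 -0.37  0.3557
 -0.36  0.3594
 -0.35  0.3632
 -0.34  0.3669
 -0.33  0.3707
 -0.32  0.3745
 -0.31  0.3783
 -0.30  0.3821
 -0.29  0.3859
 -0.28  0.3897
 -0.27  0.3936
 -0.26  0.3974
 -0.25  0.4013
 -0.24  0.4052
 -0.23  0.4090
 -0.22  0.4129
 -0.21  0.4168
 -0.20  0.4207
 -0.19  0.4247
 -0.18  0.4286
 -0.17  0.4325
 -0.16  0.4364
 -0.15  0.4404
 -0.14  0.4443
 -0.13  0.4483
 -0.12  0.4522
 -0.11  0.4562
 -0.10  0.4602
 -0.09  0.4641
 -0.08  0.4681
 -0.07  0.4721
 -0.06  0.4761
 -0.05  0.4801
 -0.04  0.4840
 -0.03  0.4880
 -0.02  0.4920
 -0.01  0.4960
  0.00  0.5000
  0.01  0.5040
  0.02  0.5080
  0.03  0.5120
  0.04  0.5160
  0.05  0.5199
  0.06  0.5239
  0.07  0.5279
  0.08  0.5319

€23.31

T = 2;  σ√T = 0.4808
d₁ = [ln(170/155) + (0.012 − 0.012 + 0.34²/2)·2] / 0.4808 = [0.0924 + 0.1156] / 0.4808 = 0.4325 → 0.43
d₂ = d₁ − σ√T = 0.4325 − 0.4808 = -0.0483 → -0.05
e^(−qT) = e^(−0.012·2) = 0.9763;  e^(−rT) = e^(−0.012·2) = 0.9763
P = 155·0.9763·N(0.05) − 170·0.9763·N(-0.43) = 155·0.9763·0.5199 − 170·0.9763·0.3336 = 78.6746 − 55.3679 = 23.3067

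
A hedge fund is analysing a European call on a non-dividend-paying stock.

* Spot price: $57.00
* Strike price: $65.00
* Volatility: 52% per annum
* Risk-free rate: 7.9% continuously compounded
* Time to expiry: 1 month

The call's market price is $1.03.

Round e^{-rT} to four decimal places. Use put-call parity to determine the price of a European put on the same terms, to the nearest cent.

$8.60

e^(−rT) = e^(−0.079·0.08333) = 0.9934
Put-call parity: C − P = S − K·e^(−rT) = 57 − 65·0.9934 = 57 − 64.5710 = -7.5710
P = C − (C − P) = 1.03 − (-7.5710) = 8.6010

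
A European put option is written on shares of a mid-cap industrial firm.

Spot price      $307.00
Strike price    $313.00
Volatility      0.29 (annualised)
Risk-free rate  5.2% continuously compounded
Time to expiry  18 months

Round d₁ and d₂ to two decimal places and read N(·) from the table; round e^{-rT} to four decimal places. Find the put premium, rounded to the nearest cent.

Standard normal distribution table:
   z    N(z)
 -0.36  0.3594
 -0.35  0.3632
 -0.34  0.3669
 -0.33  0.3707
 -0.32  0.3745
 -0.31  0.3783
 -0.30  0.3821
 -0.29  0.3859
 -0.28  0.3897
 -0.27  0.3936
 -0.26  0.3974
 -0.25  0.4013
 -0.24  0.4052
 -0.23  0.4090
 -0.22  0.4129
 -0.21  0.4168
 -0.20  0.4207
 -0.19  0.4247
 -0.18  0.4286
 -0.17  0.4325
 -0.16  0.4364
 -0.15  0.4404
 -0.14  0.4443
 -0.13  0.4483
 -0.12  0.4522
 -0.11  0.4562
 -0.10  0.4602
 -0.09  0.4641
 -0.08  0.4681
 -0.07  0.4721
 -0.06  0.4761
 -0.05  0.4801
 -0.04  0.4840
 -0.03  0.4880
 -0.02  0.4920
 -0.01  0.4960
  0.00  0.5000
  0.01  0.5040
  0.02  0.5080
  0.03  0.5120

$33.28

σ√T = 0.29 × 1.2247 = 0.3552
d₁ = [ln(307/313) + (0.052 + ½·0.29²)·1.5] / (σ√T) = (-0.0194 + 0.1411) / 0.3552 = 0.3427 → 0.34
d₂ = 0.3427 − 0.3552 = -0.0125 → -0.01
e^(−rT) = e^(−0.052·1.5) = 0.9250
N(−d₂) = N(0.01) = 0.5040;  N(−d₁) = N(-0.34) = 0.3669
P = 313·0.9250·0.5040 − 307·0.3669 = 145.9206 − 112.6383 = 33.2823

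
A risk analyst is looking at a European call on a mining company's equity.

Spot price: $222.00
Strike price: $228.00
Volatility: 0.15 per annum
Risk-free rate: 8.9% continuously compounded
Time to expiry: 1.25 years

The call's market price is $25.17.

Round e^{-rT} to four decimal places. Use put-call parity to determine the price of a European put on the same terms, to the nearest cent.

$7.16

exp(−rT) = exp(−0.089·1.25) = 0.8947
Put-call parity: C − P = S − K·e^(−rT) = 222 − 228·0.8947 = 222 − 203.9916 = 18.0084
P = C − (C − P) = 25.17 − (18.0084) = 7.1616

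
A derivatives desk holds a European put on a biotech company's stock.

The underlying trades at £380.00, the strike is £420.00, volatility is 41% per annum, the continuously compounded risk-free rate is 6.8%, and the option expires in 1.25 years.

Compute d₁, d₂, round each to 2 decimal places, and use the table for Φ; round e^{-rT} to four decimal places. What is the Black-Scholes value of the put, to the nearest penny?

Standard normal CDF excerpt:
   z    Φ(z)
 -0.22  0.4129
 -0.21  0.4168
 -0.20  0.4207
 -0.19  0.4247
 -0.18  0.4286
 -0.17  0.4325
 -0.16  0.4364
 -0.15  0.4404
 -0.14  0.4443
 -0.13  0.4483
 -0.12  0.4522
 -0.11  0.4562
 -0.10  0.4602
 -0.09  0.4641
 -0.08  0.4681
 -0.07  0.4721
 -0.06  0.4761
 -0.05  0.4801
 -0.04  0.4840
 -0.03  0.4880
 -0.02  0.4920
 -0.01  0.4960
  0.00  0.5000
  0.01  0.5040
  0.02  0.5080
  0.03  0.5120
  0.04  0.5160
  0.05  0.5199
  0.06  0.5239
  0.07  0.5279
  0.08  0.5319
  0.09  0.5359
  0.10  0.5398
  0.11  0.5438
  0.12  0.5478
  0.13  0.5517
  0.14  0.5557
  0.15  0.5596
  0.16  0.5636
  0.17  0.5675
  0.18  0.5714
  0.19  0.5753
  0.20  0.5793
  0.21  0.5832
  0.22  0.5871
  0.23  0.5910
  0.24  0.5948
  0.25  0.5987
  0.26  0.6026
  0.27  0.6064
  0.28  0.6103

£72.60

σ√T = 0.41·√1.25 = 0.4584
d₁ = [ln(380/420) + (0.068 + ½·0.41²)·1.25] / (σ√T) = (-0.1001 + 0.1901) / 0.4584 = 0.1963 ≈ 0.20
d₂ = 0.1963 − 0.4584 = -0.2621 ≈ -0.26
exp(−rT) = exp(−0.068·1.25) = 0.9185
P = 420·0.9185·N(0.26) − 380·N(-0.20) = 420·0.9185·0.6026 − 380·0.4207 = 232.4650 − 159.8660 = 72.5990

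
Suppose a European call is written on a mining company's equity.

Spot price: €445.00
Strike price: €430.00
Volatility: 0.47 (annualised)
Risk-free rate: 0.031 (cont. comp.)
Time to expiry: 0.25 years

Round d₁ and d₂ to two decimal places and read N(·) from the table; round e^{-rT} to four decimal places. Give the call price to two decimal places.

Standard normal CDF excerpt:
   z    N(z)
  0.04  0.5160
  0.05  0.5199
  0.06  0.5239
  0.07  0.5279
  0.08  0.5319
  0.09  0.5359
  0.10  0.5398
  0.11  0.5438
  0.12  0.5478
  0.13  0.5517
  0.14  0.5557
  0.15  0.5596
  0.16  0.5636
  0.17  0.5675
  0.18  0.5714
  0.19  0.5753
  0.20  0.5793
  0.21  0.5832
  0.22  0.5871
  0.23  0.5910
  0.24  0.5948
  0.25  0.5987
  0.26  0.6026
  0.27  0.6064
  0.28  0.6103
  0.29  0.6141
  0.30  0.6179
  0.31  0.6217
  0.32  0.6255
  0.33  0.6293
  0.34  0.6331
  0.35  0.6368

€51.42

σ√T = 0.47 × 0.5000 = 0.2350
d₁ = [ln(445/430) + (0.031 + 0.47²/2)·0.25] / 0.2350 = [0.0343 + 0.0354] / 0.2350 = 0.2964 which rounds to 0.30
d₂ = d₁ − σ√T = 0.2964 − 0.2350 = 0.0614 which rounds to 0.06
e^(−rT) = e^(−0.031·0.25) = 0.9923
N(d₁) = N(0.30) = 0.6179;  N(d₂) = N(0.06) = 0.5239
C = 445·0.6179 − 430·0.9923·0.5239 = 274.9655 − 223.5424 = 51.4231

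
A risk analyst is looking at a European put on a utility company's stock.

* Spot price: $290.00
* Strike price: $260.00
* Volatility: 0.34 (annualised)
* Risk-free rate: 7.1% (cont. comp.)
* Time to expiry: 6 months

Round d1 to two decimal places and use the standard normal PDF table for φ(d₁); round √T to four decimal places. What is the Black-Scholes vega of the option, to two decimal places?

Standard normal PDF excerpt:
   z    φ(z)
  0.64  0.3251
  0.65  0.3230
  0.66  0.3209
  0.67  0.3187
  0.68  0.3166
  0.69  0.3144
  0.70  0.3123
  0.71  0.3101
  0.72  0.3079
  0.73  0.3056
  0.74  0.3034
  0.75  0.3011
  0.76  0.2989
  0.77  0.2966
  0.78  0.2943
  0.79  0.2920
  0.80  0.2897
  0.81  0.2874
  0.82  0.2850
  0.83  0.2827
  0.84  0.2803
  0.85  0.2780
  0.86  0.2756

63.14

σ√T = 0.34 × 0.7071 = 0.2404
d₁ = [ln(290/260) + (0.071 + 0.34²/2)·0.5] / 0.2404 = [0.1092 + 0.0644] / 0.2404 = 0.7221 which rounds to 0.72
√T = √0.5 = 0.7071
φ(d₁) = φ(0.72) = 0.3079
vega = S·φ(d₁)·√T = 290·0.3079·0.7071 = 63.1377
(The call has the same vega.)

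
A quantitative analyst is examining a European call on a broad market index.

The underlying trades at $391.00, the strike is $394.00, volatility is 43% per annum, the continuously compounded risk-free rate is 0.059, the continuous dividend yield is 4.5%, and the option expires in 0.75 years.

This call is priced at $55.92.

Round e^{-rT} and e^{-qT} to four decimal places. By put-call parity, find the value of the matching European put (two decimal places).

e^(−qT) = e^(−0.045·0.75) = 0.9668;  e^(−rT) = e^(−0.059·0.75) = 0.9567
Put-call parity: C − P = S·e^(−qT) − K·e^(−rT) = 391·0.9668 − 394·0.9567 = 378.0188 − 376.9398 = 1.0790
P = C − (C − P) = 55.92 − (1.0790) = 54.8410

$54.84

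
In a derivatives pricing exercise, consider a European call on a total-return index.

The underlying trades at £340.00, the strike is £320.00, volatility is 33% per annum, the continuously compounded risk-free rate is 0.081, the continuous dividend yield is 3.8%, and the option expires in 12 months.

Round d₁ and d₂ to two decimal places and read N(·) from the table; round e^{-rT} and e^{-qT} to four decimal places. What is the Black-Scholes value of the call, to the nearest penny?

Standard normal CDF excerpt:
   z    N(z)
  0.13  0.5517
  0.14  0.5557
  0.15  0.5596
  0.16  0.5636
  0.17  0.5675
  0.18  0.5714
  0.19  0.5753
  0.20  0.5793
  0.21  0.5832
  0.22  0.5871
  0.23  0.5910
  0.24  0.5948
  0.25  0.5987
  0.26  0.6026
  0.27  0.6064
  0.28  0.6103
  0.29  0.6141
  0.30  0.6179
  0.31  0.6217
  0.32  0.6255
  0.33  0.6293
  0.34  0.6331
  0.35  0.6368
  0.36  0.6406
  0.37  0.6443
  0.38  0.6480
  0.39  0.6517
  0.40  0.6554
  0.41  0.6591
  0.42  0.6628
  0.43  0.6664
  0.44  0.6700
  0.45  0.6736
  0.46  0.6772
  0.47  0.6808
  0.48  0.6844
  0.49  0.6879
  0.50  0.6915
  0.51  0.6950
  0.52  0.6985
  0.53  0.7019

σ√T = 0.33·√1 = 0.3300
ln(S/K) + (r − q + σ²/2)T = ln(340/320) + (0.081 − 0.038 + 0.33²/2)·1 = 0.0606 + 0.0975 = 0.1581
d₁ = 0.1581 / 0.3300 = 0.4790 which rounds to 0.48
d₂ = d₁ − σ√T = 0.4790 − 0.3300 = 0.1490 which rounds to 0.15
e^(−qT) = e^(−0.038·1) = 0.9627;  e^(−rT) = e^(−0.081·1) = 0.9222
N(d₁) = N(0.48) = 0.6844;  N(d₂) = N(0.15) = 0.5596
C = 340·0.9627·0.6844 − 320·0.9222·0.5596 = 224.0164 − 165.1402 = 58.8762

£58.88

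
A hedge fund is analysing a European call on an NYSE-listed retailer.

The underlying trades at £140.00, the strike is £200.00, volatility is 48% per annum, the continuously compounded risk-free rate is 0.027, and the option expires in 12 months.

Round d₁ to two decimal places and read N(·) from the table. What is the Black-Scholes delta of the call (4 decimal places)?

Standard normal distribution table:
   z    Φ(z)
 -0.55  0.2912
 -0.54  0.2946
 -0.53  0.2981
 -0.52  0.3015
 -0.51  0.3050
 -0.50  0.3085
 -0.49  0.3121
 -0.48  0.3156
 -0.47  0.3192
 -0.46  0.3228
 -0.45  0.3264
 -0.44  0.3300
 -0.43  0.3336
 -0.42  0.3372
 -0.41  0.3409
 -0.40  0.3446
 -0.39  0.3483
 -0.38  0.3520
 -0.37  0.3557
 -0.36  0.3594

T = 1;  σ√T = 0.4800
ln(S/K) + (r + σ²/2)T = ln(140/200) + (0.027 + 0.48²/2)·1 = -0.3567 + 0.1422 = -0.2145
d₁ = -0.2145 / 0.4800 = -0.4468 ⇒ -0.45
N(d₁) = N(-0.45) = 0.3264
Δ_call = N(d₁) = 0.3264

0.3264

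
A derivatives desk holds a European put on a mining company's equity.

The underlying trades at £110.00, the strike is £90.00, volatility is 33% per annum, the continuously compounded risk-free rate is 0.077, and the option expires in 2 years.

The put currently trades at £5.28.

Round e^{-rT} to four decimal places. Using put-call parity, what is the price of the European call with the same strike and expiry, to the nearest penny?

e^(−rT) = e^(−0.077·2) = 0.8573
Put-call parity: C − P = S − K·e^(−rT) = 110 − 90·0.8573 = 110 − 77.1570 = 32.8430
C = P + (C − P) = 5.28 + (32.8430) = 38.1230

£38.12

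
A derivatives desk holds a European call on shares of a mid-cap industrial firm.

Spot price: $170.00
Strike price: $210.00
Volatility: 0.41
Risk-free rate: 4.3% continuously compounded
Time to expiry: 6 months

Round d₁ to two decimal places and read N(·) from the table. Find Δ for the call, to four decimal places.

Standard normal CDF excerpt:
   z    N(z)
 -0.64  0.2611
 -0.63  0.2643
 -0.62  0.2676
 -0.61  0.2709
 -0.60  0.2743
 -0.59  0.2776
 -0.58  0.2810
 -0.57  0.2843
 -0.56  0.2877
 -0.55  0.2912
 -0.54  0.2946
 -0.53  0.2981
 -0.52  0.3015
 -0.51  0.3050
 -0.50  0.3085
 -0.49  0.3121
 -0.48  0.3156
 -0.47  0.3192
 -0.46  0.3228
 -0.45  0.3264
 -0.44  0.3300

σ√T = 0.41·√0.5 = 0.2899
d₁ = [ln(170/210) + (0.043 + 0.41²/2)·0.5] / 0.2899 = [-0.2113 + 0.0635] / 0.2899 = -0.5098 ≈ -0.51
N(d₁) = N(-0.51) = 0.3050
Δ_call = N(d₁) = 0.3050

0.3050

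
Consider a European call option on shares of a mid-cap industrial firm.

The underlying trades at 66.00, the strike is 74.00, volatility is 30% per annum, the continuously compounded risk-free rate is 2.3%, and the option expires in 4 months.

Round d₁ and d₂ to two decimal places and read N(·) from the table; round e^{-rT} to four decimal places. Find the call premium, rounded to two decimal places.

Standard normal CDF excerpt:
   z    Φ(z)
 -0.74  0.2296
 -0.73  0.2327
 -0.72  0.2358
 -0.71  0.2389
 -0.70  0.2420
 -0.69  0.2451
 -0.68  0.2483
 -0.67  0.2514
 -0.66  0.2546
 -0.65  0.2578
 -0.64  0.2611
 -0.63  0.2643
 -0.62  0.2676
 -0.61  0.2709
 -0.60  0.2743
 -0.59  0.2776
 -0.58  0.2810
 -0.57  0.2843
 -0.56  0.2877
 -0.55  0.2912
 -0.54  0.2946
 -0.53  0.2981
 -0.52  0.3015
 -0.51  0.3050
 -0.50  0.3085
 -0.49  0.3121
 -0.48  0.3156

T = 0.3333;  σ√T = 0.1732
d₁ = [ln(66/74) + (0.023 + 0.3²/2)·0.3333] / 0.1732 = [-0.1144 + 0.0227] / 0.1732 = -0.5297 ≈ -0.53
d₂ = d₁ − σ√T = -0.5297 − 0.1732 = -0.7029 ≈ -0.70
exp(−rT) = exp(−0.023·0.3333) = 0.9924
C = 66·N(-0.53) − 74·0.9924·N(-0.70) = 66·0.2981 − 74·0.9924·0.2420 = 19.6746 − 17.7719 = 1.9027

1.90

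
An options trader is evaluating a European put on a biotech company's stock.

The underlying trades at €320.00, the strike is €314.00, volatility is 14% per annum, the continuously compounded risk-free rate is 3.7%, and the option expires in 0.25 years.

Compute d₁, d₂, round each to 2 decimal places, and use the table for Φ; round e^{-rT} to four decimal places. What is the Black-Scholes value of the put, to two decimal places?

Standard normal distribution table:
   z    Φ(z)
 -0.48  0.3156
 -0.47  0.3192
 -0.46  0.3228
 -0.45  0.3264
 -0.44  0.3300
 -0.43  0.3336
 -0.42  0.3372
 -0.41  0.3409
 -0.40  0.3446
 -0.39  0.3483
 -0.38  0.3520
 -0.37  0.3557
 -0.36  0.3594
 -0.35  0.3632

€5.06

T = 0.25;  σ√T = 0.0700
ln(S/K) + (r + σ²/2)T = ln(320/314) + (0.037 + 0.14²/2)·0.25 = 0.0189 + 0.0117 = 0.0306
d₁ = 0.0306 / 0.0700 = 0.4375 → 0.44
d₂ = d₁ − σ√T = 0.4375 − 0.0700 = 0.3675 → 0.37
exp(−rT) = exp(−0.037·0.25) = 0.9908
N(−d₂) = N(-0.37) = 0.3557;  N(−d₁) = N(-0.44) = 0.3300
P = 314·0.9908·0.3557 − 320·0.3300 = 110.6623 − 105.6000 = 5.0623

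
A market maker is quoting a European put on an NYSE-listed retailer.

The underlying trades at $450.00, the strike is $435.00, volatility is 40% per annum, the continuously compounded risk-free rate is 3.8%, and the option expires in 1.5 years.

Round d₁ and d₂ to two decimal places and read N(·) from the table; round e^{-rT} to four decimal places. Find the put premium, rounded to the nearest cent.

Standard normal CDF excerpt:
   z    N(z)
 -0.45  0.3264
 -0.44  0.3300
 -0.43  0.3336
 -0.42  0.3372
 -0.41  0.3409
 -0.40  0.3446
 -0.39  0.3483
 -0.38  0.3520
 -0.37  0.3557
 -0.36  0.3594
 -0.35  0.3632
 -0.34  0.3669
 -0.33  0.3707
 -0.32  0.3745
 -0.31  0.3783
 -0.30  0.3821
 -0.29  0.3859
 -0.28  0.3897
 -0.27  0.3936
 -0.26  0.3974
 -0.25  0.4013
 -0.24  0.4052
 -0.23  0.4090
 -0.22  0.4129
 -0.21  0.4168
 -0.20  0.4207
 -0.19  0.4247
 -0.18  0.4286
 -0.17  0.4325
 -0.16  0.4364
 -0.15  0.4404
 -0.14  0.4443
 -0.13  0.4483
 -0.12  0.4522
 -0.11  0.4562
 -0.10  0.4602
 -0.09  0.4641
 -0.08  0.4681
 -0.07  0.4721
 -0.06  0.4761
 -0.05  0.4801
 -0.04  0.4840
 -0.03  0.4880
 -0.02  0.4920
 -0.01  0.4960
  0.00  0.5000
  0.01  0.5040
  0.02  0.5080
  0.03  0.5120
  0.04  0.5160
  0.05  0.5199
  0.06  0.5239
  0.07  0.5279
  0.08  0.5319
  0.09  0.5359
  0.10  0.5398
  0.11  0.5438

σ√T = 0.4 × 1.2247 = 0.4899
ln(S/K) + (r + σ²/2)T = ln(450/435) + (0.038 + 0.4²/2)·1.5 = 0.0339 + 0.1770 = 0.2109
d₁ = 0.2109 / 0.4899 = 0.4305 ≈ 0.43
d₂ = d₁ − σ√T = 0.4305 − 0.4899 = -0.0594 ≈ -0.06
e^(−rT) = e^(−0.038·1.5) = 0.9446
N(−d₂) = N(0.06) = 0.5239;  N(−d₁) = N(-0.43) = 0.3336
P = 435·0.9446·0.5239 − 450·0.3336 = 215.2710 − 150.1200 = 65.1510

$65.15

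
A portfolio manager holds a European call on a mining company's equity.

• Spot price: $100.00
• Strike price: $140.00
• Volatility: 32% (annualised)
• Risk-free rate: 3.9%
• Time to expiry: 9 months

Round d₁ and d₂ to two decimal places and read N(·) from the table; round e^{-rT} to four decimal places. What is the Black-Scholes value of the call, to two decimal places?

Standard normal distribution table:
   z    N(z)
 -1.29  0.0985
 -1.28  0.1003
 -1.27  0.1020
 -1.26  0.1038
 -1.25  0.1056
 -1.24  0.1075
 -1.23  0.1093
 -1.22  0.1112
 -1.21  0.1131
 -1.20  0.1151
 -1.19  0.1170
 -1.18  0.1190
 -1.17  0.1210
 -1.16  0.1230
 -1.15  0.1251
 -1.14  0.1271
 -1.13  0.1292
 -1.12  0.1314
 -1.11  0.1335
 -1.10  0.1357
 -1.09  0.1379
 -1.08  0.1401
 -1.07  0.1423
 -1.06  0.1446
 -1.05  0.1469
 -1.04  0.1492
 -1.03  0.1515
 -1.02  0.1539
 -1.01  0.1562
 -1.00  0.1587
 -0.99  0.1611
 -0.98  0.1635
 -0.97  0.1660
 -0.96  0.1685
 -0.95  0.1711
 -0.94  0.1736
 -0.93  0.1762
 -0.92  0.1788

σ√T = 0.32·√0.75 = 0.2771
d₁ = [ln(100/140) + (0.039 + 0.32²/2)·0.75] / 0.2771 = [-0.3365 + 0.0677] / 0.2771 = -0.9700 ⇒ -0.97
d₂ = d₁ − σ√T = -0.9700 − 0.2771 = -1.2472 ⇒ -1.25
e^(−rT) = e^(−0.039·0.75) = 0.9712
N(d₁) = N(-0.97) = 0.1660;  N(d₂) = N(-1.25) = 0.1056
C = 100·0.1660 − 140·0.9712·0.1056 = 16.6000 − 14.3582 = 2.2418

$2.24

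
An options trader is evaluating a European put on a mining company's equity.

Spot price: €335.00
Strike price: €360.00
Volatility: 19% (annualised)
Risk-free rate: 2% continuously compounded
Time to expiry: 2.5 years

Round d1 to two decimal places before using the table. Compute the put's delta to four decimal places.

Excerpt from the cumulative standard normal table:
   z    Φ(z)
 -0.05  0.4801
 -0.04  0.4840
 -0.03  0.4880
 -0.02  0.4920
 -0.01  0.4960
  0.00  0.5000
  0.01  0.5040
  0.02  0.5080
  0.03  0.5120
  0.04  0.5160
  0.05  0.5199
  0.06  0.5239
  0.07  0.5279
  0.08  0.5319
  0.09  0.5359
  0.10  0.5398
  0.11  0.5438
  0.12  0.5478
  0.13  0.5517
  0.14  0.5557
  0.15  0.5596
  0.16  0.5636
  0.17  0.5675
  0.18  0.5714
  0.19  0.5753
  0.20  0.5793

σ√T = 0.19·√2.5 = 0.3004
d₁ = [ln(335/360) + (0.02 + ½·0.19²)·2.5] / (σ√T) = (-0.0720 + 0.0951) / 0.3004 = 0.0771 which rounds to 0.08
N(d₁) = N(0.08) = 0.5319
Δ_put = N(d₁) − 1 = 0.5319 − 1 = -0.4681

-0.4681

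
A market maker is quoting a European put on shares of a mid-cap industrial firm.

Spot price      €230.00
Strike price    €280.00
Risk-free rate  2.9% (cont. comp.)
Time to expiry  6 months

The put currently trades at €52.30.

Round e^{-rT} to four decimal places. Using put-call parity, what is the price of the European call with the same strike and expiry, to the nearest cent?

exp(−rT) = exp(−0.029·0.5) = 0.9856
Put-call parity: C − P = S − K·e^(−rT) = 230 − 280·0.9856 = 230 − 275.9680 = -45.9680
C = P + (C − P) = 52.30 + (-45.9680) = 6.3320

€6.33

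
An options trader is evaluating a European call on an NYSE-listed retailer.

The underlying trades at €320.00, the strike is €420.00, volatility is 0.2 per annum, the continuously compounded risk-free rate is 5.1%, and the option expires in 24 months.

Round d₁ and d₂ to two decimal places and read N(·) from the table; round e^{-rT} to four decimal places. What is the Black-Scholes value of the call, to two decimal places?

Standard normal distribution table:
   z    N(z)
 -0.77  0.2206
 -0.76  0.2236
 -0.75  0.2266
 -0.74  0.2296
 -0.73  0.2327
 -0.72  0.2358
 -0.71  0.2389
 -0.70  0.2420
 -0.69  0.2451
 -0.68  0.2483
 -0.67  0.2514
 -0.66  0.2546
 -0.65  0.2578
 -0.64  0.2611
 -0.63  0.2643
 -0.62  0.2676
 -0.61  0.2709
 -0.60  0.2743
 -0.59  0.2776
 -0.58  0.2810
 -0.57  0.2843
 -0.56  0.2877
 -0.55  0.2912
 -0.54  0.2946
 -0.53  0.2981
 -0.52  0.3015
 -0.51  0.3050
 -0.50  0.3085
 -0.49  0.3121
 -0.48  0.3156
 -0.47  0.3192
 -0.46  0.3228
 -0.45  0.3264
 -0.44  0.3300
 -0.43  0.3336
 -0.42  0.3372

€16.22

T = 2;  σ√T = 0.2828
ln(S/K) + (r + σ²/2)T = ln(320/420) + (0.051 + 0.2²/2)·2 = -0.2719 + 0.1420 = -0.1299
d₁ = -0.1299 / 0.2828 = -0.4594 → -0.46
d₂ = d₁ − σ√T = -0.4594 − 0.2828 = -0.7422 → -0.74
e^(−rT) = e^(−0.051·2) = 0.9030
C = 320·N(-0.46) − 420·0.9030·N(-0.74) = 320·0.3228 − 420·0.9030·0.2296 = 103.2960 − 87.0781 = 16.2179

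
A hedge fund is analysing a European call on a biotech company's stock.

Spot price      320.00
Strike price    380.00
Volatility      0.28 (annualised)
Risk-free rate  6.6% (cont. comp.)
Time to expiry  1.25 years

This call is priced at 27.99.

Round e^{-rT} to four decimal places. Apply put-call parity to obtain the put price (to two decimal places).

exp(−rT) = exp(−0.066·1.25) = 0.9208
Put-call parity: C − P = S − K·e^(−rT) = 320 − 380·0.9208 = 320 − 349.9040 = -29.9040
P = C − (C − P) = 27.99 − (-29.9040) = 57.8940

57.89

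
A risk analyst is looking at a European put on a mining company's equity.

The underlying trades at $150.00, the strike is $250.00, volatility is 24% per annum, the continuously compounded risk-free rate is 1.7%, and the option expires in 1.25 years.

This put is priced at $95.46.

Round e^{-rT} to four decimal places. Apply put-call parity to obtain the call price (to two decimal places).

e^(−rT) = e^(−0.017·1.25) = 0.9790
Put-call parity: C − P = S − K·e^(−rT) = 150 − 250·0.9790 = 150 − 244.7500 = -94.7500
C = P + (C − P) = 95.46 + (-94.7500) = 0.7100

$0.71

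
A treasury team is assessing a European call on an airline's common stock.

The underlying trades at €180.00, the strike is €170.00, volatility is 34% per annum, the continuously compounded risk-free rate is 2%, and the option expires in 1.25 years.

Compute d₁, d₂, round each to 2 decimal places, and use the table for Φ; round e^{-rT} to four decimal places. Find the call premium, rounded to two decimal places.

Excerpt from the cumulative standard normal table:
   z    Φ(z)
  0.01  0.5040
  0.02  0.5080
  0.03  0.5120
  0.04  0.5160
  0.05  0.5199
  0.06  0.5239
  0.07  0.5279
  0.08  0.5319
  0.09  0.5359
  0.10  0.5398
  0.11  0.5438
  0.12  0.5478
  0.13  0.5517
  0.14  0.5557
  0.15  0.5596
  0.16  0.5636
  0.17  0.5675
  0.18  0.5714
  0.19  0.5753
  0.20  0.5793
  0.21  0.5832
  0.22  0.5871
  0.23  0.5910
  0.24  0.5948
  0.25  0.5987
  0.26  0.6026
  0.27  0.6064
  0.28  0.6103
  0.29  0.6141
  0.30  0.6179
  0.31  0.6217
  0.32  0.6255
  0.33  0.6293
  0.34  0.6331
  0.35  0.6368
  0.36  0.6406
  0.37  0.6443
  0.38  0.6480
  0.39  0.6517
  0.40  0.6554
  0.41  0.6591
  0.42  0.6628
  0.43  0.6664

€33.75

σ√T = 0.34 × 1.1180 = 0.3801
ln(S/K) + (r + σ²/2)T = ln(180/170) + (0.02 + 0.34²/2)·1.25 = 0.0572 + 0.0973 = 0.1544
d₁ = 0.1544 / 0.3801 = 0.4062 → 0.41
d₂ = d₁ − σ√T = 0.4062 − 0.3801 = 0.0261 → 0.03
exp(−rT) = exp(−0.02·1.25) = 0.9753
N(d₁) = N(0.41) = 0.6591;  N(d₂) = N(0.03) = 0.5120
C = 180·0.6591 − 170·0.9753·0.5120 = 118.6380 − 84.8901 = 33.7479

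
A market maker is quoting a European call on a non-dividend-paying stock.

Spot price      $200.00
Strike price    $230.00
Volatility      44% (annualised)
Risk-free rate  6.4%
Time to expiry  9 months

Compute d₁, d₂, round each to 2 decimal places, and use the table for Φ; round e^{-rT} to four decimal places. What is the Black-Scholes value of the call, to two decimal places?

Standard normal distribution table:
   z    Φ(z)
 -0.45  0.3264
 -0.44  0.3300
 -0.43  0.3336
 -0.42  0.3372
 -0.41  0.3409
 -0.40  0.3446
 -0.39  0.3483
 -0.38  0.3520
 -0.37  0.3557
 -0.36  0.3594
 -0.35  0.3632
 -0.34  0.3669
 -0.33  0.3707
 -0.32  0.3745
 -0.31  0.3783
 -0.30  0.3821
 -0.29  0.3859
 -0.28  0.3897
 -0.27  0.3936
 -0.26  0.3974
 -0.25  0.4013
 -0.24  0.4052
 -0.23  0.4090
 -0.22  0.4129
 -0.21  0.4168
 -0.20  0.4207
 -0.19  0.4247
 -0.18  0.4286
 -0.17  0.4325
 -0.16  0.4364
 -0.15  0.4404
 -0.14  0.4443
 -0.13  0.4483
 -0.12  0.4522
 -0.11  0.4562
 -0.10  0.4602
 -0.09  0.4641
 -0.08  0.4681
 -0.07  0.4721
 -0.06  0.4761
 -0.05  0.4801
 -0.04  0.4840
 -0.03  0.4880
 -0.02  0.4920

T = 0.75;  σ√T = 0.3811
d₁ = [ln(200/230) + (0.064 + ½·0.44²)·0.75] / (σ√T) = (-0.1398 + 0.1206) / 0.3811 = -0.0503 which rounds to -0.05
d₂ = -0.0503 − 0.3811 = -0.4313 which rounds to -0.43
e^(−rT) = e^(−0.064·0.75) = 0.9531
N(d₁) = N(-0.05) = 0.4801;  N(d₂) = N(-0.43) = 0.3336
C = 200·0.4801 − 230·0.9531·0.3336 = 96.0200 − 73.1295 = 22.8905

$22.89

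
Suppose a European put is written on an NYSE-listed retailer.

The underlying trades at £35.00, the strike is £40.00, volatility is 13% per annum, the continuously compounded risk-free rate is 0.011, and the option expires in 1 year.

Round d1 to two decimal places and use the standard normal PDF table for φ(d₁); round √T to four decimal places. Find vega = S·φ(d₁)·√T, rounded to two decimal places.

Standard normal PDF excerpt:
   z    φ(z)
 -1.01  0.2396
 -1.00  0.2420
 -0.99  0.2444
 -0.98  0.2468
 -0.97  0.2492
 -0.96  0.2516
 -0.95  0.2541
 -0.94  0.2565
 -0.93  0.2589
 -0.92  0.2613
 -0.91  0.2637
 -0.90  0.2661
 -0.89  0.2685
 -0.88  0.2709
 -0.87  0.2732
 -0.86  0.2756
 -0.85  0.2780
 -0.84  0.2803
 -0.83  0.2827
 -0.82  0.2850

9.48

T = 1;  σ√T = 0.1300
ln(S/K) + (r + σ²/2)T = ln(35/40) + (0.011 + 0.13²/2)·1 = -0.1335 + 0.0195 = -0.1141
d₁ = -0.1141 / 0.1300 = -0.8775 ⇒ -0.88
√T = √1 = 1.0000
φ(d₁) = φ(-0.88) = 0.2709
vega = S·φ(d₁)·√T = 35·0.2709·1.0000 = 9.4815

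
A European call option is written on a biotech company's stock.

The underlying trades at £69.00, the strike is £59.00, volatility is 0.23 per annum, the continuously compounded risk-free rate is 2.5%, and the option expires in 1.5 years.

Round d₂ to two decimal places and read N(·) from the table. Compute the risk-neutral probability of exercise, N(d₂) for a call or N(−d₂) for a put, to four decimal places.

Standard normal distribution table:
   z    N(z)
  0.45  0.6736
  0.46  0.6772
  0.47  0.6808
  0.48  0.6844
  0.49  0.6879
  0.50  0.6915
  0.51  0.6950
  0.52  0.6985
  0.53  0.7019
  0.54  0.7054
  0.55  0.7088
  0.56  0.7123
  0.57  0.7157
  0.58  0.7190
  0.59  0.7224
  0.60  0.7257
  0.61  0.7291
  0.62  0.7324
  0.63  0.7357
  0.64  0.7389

T = 1.5;  σ√T = 0.2817
ln(S/K) + (r + σ²/2)T = ln(69/59) + (0.025 + 0.23²/2)·1.5 = 0.1566 + 0.0772 = 0.2337
d₁ = 0.2337 / 0.2817 = 0.8298 which rounds to 0.83
d₂ = d₁ − σ√T = 0.8298 − 0.2817 = 0.5481 which rounds to 0.55
Risk-neutral Pr[S_T > K] = N(d₂) = N(0.55) = 0.7088

0.7088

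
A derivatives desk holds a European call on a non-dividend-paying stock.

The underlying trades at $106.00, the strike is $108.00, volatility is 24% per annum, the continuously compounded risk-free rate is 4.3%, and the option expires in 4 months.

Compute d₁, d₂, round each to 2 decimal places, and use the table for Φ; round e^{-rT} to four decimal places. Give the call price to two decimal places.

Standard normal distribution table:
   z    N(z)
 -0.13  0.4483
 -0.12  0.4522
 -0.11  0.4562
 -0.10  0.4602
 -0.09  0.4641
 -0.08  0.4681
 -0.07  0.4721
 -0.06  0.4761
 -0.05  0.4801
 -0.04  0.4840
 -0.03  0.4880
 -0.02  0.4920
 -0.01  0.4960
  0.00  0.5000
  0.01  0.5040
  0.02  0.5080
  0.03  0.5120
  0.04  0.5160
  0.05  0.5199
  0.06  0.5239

$5.70

σ√T = 0.24 × 0.5774 = 0.1386
d₁ = [ln(106/108) + (0.043 + 0.24²/2)·0.3333] / 0.1386 = [-0.0187 + 0.0239] / 0.1386 = 0.0378 → 0.04
d₂ = d₁ − σ√T = 0.0378 − 0.1386 = -0.1007 → -0.10
exp(−rT) = exp(−0.043·0.3333) = 0.9858
N(d₁) = N(0.04) = 0.5160;  N(d₂) = N(-0.10) = 0.4602
C = 106·0.5160 − 108·0.9858·0.4602 = 54.6960 − 48.9958 = 5.7002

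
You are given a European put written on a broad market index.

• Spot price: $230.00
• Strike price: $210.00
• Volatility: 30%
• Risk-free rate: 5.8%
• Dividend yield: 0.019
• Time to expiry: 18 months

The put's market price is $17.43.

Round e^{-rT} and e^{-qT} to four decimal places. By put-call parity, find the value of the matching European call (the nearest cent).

$48.46

exp(−qT) = exp(−0.019·1.5) = 0.9719;  exp(−rT) = exp(−0.058·1.5) = 0.9167
Put-call parity: C − P = S·e^(−qT) − K·e^(−rT) = 230·0.9719 − 210·0.9167 = 223.5370 − 192.5070 = 31.0300
C = P + (C − P) = 17.43 + (31.0300) = 48.4600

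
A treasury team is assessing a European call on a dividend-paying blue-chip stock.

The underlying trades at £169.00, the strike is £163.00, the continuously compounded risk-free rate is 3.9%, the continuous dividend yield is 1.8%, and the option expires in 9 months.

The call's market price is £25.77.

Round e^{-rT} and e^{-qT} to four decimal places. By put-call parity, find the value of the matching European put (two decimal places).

£17.34

exp(−qT) = exp(−0.018·0.75) = 0.9866;  exp(−rT) = exp(−0.039·0.75) = 0.9712
Put-call parity: C − P = S·e^(−qT) − K·e^(−rT) = 169·0.9866 − 163·0.9712 = 166.7354 − 158.3056 = 8.4298
P = C − (C − P) = 25.77 − (8.4298) = 17.3402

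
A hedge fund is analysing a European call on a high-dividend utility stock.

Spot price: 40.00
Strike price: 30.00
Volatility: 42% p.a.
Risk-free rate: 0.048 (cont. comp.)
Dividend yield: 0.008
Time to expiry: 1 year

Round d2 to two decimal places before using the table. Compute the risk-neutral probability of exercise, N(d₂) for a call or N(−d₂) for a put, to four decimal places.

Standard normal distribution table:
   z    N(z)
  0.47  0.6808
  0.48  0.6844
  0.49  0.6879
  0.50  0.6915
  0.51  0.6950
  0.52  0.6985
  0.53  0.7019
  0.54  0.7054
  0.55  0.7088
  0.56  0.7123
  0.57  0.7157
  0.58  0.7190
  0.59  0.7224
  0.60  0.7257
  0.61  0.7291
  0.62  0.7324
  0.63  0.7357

σ√T = 0.42·√1 = 0.4200
d₁ = [ln(40/30) + (0.048 − 0.008 + ½·0.42²)·1] / (σ√T) = (0.2877 + 0.1282) / 0.4200 = 0.9902 → 0.99
d₂ = 0.9902 − 0.4200 = 0.5702 → 0.57
Pr(exercise) under Q = N(d₂) = 0.7157

0.7157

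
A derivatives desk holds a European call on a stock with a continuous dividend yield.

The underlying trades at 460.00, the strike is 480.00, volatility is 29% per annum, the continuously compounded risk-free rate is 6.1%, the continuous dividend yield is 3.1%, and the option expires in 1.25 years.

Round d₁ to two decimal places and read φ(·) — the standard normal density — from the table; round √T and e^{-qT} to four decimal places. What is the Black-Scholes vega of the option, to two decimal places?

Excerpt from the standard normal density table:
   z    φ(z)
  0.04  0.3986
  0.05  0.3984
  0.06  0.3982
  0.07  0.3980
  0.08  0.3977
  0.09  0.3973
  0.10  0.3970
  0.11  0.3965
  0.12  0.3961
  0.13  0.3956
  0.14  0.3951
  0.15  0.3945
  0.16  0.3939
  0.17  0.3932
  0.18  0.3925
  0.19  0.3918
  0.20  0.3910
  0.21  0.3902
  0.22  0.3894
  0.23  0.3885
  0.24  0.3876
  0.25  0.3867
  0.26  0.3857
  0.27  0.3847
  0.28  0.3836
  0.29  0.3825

195.17

σ√T = 0.29 × 1.1180 = 0.3242
d₁ = [ln(460/480) + (0.061 − 0.031 + ½·0.29²)·1.25] / (σ√T) = (-0.0426 + 0.0901) / 0.3242 = 0.1465 ⇒ 0.15
√T = √1.25 = 1.1180
φ(d₁) = φ(0.15) = 0.3945
exp(−qT) = exp(−0.031·1.25) = 0.9620
vega = S·exp(−qT)·φ(d₁)·√T = 460·0.9620·0.3945·1.1180 = 195.1739
(Vega is the same for a European call and put with the same parameters.)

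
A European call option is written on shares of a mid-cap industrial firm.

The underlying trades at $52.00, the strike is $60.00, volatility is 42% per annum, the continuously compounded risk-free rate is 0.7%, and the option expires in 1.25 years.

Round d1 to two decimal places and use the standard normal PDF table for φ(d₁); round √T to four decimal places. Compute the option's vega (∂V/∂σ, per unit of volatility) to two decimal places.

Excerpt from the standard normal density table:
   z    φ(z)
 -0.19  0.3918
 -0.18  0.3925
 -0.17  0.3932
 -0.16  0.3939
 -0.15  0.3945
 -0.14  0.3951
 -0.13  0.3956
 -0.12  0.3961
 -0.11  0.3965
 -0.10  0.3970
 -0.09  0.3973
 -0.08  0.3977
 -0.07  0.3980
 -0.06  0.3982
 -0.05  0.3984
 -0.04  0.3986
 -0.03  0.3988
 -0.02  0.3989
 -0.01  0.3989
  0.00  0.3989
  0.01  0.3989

23.16

T = 1.25;  σ√T = 0.4696
d₁ = [ln(52/60) + (0.007 + ½·0.42²)·1.25] / (σ√T) = (-0.1431 + 0.1190) / 0.4696 = -0.0513 → -0.05
√T = √1.25 = 1.1180
φ(d₁) = φ(-0.05) = 0.3984
vega = S·φ(d₁)·√T = 52·0.3984·1.1180 = 23.1614
(The put has the same vega.)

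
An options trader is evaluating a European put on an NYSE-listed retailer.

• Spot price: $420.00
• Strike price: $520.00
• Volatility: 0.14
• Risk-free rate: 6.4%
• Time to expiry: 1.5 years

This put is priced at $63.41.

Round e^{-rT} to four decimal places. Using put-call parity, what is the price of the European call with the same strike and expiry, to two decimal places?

$10.99

exp(−rT) = exp(−0.064·1.5) = 0.9085
Put-call parity: C − P = S − K·e^(−rT) = 420 − 520·0.9085 = 420 − 472.4200 = -52.4200
C = P + (C − P) = 63.41 + (-52.4200) = 10.9900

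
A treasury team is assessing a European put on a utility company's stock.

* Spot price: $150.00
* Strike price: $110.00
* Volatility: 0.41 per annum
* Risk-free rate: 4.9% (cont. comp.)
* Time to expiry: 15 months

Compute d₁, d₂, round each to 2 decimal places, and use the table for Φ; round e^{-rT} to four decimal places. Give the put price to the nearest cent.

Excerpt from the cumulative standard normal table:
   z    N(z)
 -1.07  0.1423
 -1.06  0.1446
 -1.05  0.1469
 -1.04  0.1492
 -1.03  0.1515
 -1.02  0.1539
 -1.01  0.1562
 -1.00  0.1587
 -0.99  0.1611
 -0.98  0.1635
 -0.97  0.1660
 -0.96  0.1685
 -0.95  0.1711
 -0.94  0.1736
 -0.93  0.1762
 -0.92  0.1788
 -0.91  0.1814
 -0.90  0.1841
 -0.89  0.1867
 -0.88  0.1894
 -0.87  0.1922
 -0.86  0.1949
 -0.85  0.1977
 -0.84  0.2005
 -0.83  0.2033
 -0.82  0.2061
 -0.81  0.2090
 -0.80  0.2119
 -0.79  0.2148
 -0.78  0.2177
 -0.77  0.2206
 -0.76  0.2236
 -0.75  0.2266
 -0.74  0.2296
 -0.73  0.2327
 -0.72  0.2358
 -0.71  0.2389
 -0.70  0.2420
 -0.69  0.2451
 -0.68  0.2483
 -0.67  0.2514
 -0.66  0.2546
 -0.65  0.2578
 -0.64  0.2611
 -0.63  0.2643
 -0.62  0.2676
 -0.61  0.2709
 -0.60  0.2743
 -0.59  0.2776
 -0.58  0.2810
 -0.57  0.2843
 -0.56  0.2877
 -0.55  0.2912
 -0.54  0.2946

σ√T = 0.41 × 1.1180 = 0.4584
d₁ = [ln(150/110) + (0.049 + ½·0.41²)·1.25] / (σ√T) = (0.3102 + 0.1663) / 0.4584 = 1.0394 which rounds to 1.04
d₂ = 1.0394 − 0.4584 = 0.5810 which rounds to 0.58
e^(−rT) = e^(−0.049·1.25) = 0.9406
P = 110·0.9406·N(-0.58) − 150·N(-1.04) = 110·0.9406·0.2810 − 150·0.1492 = 29.0739 − 22.3800 = 6.6939

$6.69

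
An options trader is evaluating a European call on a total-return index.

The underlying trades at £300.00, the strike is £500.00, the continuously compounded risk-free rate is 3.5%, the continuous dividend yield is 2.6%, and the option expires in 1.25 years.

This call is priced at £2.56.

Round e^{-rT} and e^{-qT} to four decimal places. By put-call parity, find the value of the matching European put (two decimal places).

e^(−qT) = e^(−0.026·1.25) = 0.9680;  e^(−rT) = e^(−0.035·1.25) = 0.9572
Put-call parity: C − P = S·e^(−qT) − K·e^(−rT) = 300·0.9680 − 500·0.9572 = 290.4000 − 478.6000 = -188.2000
P = C − (C − P) = 2.56 − (-188.2000) = 190.7600

£190.76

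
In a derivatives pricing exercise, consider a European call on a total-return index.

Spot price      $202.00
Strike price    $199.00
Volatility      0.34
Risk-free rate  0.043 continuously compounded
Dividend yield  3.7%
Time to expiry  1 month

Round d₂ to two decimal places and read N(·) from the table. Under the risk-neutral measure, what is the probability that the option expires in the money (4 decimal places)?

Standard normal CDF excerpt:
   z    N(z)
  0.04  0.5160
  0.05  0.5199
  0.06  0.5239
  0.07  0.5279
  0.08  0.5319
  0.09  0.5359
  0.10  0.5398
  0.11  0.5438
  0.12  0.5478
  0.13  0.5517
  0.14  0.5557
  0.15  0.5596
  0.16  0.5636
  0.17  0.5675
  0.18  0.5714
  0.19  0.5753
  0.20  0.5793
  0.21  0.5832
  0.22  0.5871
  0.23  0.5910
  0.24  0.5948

0.5438

T = 0.08333;  σ√T = 0.0981
d₁ = [ln(202/199) + (0.043 − 0.037 + ½·0.34²)·0.08333] / (σ√T) = (0.0150 + 0.0053) / 0.0981 = 0.2066 ⇒ 0.21
d₂ = 0.2066 − 0.0981 = 0.1085 ⇒ 0.11
Risk-neutral Pr[S_T > K] = N(d₂) = N(0.11) = 0.5438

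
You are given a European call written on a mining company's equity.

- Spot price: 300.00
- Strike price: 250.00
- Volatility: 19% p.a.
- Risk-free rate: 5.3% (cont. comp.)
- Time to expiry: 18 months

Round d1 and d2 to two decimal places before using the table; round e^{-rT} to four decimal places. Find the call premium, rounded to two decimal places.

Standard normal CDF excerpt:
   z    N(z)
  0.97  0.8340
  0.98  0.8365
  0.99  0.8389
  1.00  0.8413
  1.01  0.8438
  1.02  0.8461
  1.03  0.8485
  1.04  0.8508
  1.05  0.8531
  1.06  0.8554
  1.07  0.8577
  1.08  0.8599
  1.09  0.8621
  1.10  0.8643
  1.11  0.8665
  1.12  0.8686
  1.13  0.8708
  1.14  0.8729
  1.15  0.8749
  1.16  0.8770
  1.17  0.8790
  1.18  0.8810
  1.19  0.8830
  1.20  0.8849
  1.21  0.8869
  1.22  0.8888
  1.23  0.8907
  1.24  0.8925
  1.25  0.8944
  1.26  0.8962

72.92

σ√T = 0.19 × 1.2247 = 0.2327
d₁ = [ln(300/250) + (0.053 + 0.19²/2)·1.5] / 0.2327 = [0.1823 + 0.1066] / 0.2327 = 1.2415 which rounds to 1.24
d₂ = d₁ − σ√T = 1.2415 − 0.2327 = 1.0088 which rounds to 1.01
exp(−rT) = exp(−0.053·1.5) = 0.9236
N(d₁) = N(1.24) = 0.8925;  N(d₂) = N(1.01) = 0.8438
C = 300·0.8925 − 250·0.9236·0.8438 = 267.7500 − 194.8334 = 72.9166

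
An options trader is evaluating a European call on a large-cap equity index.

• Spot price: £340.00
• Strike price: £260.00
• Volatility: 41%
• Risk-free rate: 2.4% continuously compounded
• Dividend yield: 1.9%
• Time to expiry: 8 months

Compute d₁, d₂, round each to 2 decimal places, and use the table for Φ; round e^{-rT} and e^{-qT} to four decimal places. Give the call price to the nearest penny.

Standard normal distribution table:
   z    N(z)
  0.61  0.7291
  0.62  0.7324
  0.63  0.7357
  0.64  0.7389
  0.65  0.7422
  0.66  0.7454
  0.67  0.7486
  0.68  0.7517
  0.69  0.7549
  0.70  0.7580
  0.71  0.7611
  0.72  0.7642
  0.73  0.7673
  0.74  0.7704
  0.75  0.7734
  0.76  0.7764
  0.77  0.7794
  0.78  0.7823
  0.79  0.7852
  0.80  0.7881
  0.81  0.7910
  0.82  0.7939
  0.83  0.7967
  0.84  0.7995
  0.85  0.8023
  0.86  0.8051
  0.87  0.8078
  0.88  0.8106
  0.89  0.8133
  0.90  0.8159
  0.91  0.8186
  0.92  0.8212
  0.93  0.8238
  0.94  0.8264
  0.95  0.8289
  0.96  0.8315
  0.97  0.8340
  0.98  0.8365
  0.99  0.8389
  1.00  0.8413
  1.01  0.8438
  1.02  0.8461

£91.77

σ√T = 0.41 × 0.8165 = 0.3348
ln(S/K) + (r − q + σ²/2)T = ln(340/260) + (0.024 − 0.019 + 0.41²/2)·0.6667 = 0.2683 + 0.0594 = 0.3276
d₁ = 0.3276 / 0.3348 = 0.9787 ≈ 0.98
d₂ = d₁ − σ√T = 0.9787 − 0.3348 = 0.6439 ≈ 0.64
exp(−qT) = exp(−0.019·0.6667) = 0.9874;  exp(−rT) = exp(−0.024·0.6667) = 0.9841
C = 340·0.9874·N(0.98) − 260·0.9841·N(0.64) = 340·0.9874·0.8365 − 260·0.9841·0.7389 = 280.8264 − 189.0594 = 91.7670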